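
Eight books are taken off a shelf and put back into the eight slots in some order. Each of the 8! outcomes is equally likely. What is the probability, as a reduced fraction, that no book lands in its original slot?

2119/5760

Favorable outcomes: !8 = 14833.
Total outcomes: 8! = 40320.
Probability = 14833/40320 = 2119/5760.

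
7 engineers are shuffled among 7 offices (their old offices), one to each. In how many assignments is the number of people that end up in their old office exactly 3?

315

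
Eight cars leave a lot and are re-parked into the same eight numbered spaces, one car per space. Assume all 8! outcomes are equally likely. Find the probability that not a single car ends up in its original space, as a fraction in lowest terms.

2119/5760

Favorable outcomes: !8 = 14833.
Total outcomes: 8! = 40320.
Probability = 14833/40320 = 2119/5760.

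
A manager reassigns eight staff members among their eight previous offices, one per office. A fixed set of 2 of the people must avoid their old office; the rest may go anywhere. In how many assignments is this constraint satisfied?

Let A_j be the event that the j-th constrained one is fixed. By inclusion-exclusion over the 2 events:
Σ_{j=0}^{2} (-1)^j C(2,j)(8-j)!
= C(2,0)·8! - C(2,1)·7! + C(2,2)·6!
= 40320 - 10080 + 720
= 30960

30960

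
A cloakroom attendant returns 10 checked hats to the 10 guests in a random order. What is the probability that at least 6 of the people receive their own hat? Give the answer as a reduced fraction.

17/28350

Favorable outcomes: Σ_{i≥6} C(10,i)·!(10-i) = 210·9 + 120·2 + 45·1 + 10·0 + 1·1 = 2176.
Total outcomes: 10! = 3628800.
Probability = 2176/3628800 = 17/28350.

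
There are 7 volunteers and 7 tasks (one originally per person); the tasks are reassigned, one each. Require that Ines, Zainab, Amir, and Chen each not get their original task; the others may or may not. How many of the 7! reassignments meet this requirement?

2790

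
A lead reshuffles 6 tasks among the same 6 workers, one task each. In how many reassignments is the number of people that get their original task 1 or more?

455

# with exactly i fixed is C(6,i)·!(6-i); sum over i=1..6:
  i=1: C(6,1)·!5 = 6·44 = 264
  i=2: C(6,2)·!4 = 15·9 = 135
  i=3: C(6,3)·!3 = 20·2 = 40
  i=4: C(6,4)·!2 = 15·1 = 15
  i=5: C(6,5)·!1 = 6·0 = 0
  i=6: C(6,6)·!0 = 1·1 = 1
Total = 455.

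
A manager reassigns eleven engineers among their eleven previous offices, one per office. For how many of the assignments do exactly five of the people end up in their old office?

122430

Pick the 5 fixed positions: C(11,5) = 462 ways.
The remaining 6 must be deranged: !6 = 265.
Total: 462 × 265 = 122430.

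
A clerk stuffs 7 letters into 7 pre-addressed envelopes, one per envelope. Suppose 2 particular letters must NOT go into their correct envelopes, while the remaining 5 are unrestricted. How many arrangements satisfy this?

3720

Let A_j be the event that the j-th constrained one is fixed. By inclusion-exclusion over the 2 events:
Σ_{j=0}^{2} (-1)^j C(2,j)(7-j)!
= C(2,0)·7! - C(2,1)·6! + C(2,2)·5!
= 5040 - 1440 + 120
= 3720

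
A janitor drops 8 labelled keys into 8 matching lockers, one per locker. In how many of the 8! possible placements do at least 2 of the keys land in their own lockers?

10655

Sum C(8,i)·!(8-i) for i = 2..8:
  i=2: C(8,2)·!6 = 28·265 = 7420
  i=3: C(8,3)·!5 = 56·44 = 2464
  i=4: C(8,4)·!4 = 70·9 = 630
  i=5: C(8,5)·!3 = 56·2 = 112
  i=6: C(8,6)·!2 = 28·1 = 28
  i=7: C(8,7)·!1 = 8·0 = 0
  i=8: C(8,8)·!0 = 1·1 = 1
Total = 10655.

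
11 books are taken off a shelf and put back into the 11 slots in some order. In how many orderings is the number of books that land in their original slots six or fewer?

39913444

# with exactly i fixed is C(11,i)·!(11-i); sum over i=0..6:
  i=0: C(11,0)·!11 = 1·14684570 = 14684570
  i=1: C(11,1)·!10 = 11·1334961 = 14684571
  i=2: C(11,2)·!9 = 55·133496 = 7342280
  i=3: C(11,3)·!8 = 165·14833 = 2447445
  i=4: C(11,4)·!7 = 330·1854 = 611820
  i=5: C(11,5)·!6 = 462·265 = 122430
  i=6: C(11,6)·!5 = 462·44 = 20328
Total = 39913444.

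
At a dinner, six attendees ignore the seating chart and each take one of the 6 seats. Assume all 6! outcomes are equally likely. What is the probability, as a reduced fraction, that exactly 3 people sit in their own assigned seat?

1/18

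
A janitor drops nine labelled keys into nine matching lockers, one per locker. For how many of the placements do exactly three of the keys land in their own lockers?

22260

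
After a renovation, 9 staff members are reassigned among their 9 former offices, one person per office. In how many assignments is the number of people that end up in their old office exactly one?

Choose which one of the 9 is fixed: C(9,1) = 9.
The remaining 8 must be deranged: !8 = 14833.
Total: 9 × 14833 = 133497.

133497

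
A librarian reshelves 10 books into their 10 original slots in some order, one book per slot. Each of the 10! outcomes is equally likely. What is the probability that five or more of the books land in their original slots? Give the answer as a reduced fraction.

829/226800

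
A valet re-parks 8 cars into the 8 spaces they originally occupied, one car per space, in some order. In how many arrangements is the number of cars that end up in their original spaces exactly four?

Choose which 4 of the 8 are fixed: C(8,4) = 70.
The remaining 4 must be deranged: !4 = 9.
Total: 70 × 9 = 630.

630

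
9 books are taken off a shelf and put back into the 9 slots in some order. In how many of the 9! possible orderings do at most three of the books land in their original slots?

355997

Sum C(9,i)·!(9-i) for i = 0..3:
  i=0: C(9,0)·!9 = 1·133496 = 133496
  i=1: C(9,1)·!8 = 9·14833 = 133497
  i=2: C(9,2)·!7 = 36·1854 = 66744
  i=3: C(9,3)·!6 = 84·265 = 22260
Total = 355997.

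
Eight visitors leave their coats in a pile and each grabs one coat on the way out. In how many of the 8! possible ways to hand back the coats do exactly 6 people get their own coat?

28

Choose which 6 of the 8 are fixed: C(8,6) = 28.
The remaining 2 must be deranged: !2 = 1.
Total: 28 × 1 = 28.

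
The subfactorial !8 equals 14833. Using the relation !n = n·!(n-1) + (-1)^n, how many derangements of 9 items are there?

133496

!9 = 9·14833 - 1 = 133496.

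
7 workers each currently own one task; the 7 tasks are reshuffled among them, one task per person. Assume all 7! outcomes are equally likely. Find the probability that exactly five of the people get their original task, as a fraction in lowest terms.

1/240

Favorable outcomes: C(7,5)·!2 = 21·1 = 21.
Total outcomes: 7! = 5040.
Probability = 21/5040 = 1/240.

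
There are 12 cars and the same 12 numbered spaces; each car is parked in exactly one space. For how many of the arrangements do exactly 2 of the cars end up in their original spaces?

88107426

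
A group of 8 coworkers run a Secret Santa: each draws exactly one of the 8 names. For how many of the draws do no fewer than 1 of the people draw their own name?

25487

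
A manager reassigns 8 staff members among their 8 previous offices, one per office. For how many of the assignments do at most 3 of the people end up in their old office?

Sum C(8,i)·!(8-i) for i = 0..3:
  i=0: C(8,0)·!8 = 1·14833 = 14833
  i=1: C(8,1)·!7 = 8·1854 = 14832
  i=2: C(8,2)·!6 = 28·265 = 7420
  i=3: C(8,3)·!5 = 56·44 = 2464
Total = 39549.

39549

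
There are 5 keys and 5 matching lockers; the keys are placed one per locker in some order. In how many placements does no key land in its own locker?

44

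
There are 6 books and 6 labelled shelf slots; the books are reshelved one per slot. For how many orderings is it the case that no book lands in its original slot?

!6 is the nearest integer to 6!/e.
6! = 720, and 720/e ≈ 264.87, so !6 = 265.

265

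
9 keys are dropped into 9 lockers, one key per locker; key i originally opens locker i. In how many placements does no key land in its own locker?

!9 = 9! · Σ_{k=0}^{9} (-1)^k/k!
= 9! - 9!/1! + 9!/2! - 9!/3! + 9!/4! - 9!/5! + 9!/6! - 9!/7! + 9!/8! - 9!/9!
= 362880 - 362880 + 181440 - 60480 + 15120 - 3024 + 504 - 72 + 9 - 1
= 133496

133496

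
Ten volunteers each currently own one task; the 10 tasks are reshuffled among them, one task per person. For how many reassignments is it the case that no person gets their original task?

1334961

Recurrence: !10 = 10·!9 + (-1)^10.
!10 = 10·133496 + 1 = 1334961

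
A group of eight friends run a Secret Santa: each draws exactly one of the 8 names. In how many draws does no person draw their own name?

!8 = 8! · Σ_{k=0}^{8} (-1)^k/k!
= 8! - 8!/1! + 8!/2! - 8!/3! + 8!/4! - 8!/5! + 8!/6! - 8!/7! + 8!/8!
= 40320 - 40320 + 20160 - 6720 + 1680 - 336 + 56 - 8 + 1
= 14833

14833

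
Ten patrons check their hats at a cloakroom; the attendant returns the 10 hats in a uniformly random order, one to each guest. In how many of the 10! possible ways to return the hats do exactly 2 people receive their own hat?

Choose which 2 of the 10 are fixed: C(10,2) = 45.
The other 8 form a derangement: !8 = 14833.
Total: 45 × 14833 = 667485.

667485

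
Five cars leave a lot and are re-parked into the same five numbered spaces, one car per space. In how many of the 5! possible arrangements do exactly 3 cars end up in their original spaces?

Choose which 3 of the 5 are fixed: C(5,3) = 10.
The other 2 form a derangement: !2 = 1.
Total: 10 × 1 = 10.

10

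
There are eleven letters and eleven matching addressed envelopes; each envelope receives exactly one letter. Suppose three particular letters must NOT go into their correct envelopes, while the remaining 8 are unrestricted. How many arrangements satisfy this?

30078720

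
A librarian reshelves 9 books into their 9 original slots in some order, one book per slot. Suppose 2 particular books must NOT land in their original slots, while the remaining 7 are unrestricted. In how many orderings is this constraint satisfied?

Let A_j be the event that the j-th constrained one is fixed. By inclusion-exclusion over the 2 events:
Σ_{j=0}^{2} (-1)^j C(2,j)(9-j)!
= C(2,0)·9! - C(2,1)·8! + C(2,2)·7!
= 362880 - 80640 + 5040
= 287280

287280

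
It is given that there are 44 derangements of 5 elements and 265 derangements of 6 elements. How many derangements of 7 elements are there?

1854

D_7 = (7-1)·(D_6 + D_5) = 6·(265 + 44) = 6·309 = 1854.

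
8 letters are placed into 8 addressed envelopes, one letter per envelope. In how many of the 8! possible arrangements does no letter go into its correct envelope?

Use !n = n·!(n-1) + (-1)^n.
!8 = 8·1854 + 1 = 14833

14833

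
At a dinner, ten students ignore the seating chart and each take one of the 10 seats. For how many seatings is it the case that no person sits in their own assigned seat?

1334961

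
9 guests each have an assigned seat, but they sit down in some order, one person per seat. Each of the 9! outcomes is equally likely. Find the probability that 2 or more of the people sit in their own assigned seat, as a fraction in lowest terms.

Favorable outcomes: Σ_{i≥2} C(9,i)·!(9-i) = 36·1854 + 84·265 + 126·44 + 126·9 + 84·2 + 36·1 + 9·0 + 1·1 = 95887.
Total outcomes: 9! = 362880.
Probability = 95887/362880 = 95887/362880.

95887/362880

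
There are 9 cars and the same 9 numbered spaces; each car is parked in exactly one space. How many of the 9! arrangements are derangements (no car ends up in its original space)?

133496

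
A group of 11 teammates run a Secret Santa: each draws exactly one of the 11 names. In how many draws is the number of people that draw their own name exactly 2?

Choose which 2 of the 11 are fixed: C(11,2) = 55.
The other 9 form a derangement: !9 = 133496.
Total: 55 × 133496 = 7342280.

7342280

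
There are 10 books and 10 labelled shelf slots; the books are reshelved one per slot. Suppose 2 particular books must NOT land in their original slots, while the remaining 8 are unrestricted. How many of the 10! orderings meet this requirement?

2943360

Inclusion-exclusion on the 2 forbidden self-matches:
Σ_{j=0}^{2} (-1)^j C(2,j)(10-j)!
= C(2,0)·10! - C(2,1)·9! + C(2,2)·8!
= 3628800 - 725760 + 40320
= 2943360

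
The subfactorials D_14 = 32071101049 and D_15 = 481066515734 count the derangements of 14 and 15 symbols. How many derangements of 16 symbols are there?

D_16 = (16-1)·(D_15 + D_14) = 15·(481066515734 + 32071101049) = 15·513137616783 = 7697064251745.

7697064251745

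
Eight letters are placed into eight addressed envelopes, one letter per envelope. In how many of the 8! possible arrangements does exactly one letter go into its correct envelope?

Pick the single fixed position: C(8,1) = 8 ways.
The other 7 form a derangement: !7 = 1854.
Total: 8 × 1854 = 14832.

14832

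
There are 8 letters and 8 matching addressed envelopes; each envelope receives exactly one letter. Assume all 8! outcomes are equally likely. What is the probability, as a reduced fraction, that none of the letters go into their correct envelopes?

2119/5760

Favorable outcomes: !8 = 14833.
Total outcomes: 8! = 40320.
Probability = 14833/40320 = 2119/5760.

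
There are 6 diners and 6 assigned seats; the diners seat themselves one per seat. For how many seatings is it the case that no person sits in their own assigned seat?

265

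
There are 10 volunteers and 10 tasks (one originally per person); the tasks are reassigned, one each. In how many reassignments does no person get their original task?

1334961

The subfactorial !10 = [10!/e] (nearest integer).
10! = 3628800, and 3628800/e ≈ 1334960.92, so !10 = 1334961.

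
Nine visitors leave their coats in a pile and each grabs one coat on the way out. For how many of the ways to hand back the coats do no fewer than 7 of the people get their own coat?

# with exactly i fixed is C(9,i)·!(9-i); sum over i=7..9:
  i=7: C(9,7)·!2 = 36·1 = 36
  i=8: C(9,8)·!1 = 9·0 = 0
  i=9: C(9,9)·!0 = 1·1 = 1
Total = 37.

37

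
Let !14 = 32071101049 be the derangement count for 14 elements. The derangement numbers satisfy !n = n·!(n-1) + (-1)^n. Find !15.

!15 = 15·32071101049 - 1 = 481066515734.

481066515734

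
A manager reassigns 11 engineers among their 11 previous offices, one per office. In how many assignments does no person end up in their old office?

!11 = 11! · Σ_{k=0}^{11} (-1)^k/k!
= 11! - 11!/1! + 11!/2! - 11!/3! + 11!/4! - 11!/5! + 11!/6! - 11!/7! + 11!/8! - 11!/9! + 11!/10! - 11!/11!
= 39916800 - 39916800 + 19958400 - 6652800 + 1663200 - 332640 + 55440 - 7920 + 990 - 110 + 11 - 1
= 14684570

14684570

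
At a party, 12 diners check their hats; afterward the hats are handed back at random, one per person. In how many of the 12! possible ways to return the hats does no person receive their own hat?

By inclusion-exclusion, !12 = Σ (-1)^k · 12!/k! for k=0..12
= 12! - 12!/1! + 12!/2! - 12!/3! + 12!/4! - 12!/5! + 12!/6! - 12!/7! + 12!/8! - 12!/9! + 12!/10! - 12!/11! + 12!/12!
= 479001600 - 479001600 + 239500800 - 79833600 + 19958400 - 3991680 + 665280 - 95040 + 11880 - 1320 + 132 - 12 + 1
= 176214841

176214841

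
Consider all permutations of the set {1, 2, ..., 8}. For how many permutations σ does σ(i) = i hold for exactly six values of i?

Pick the 6 fixed positions: C(8,6) = 28 ways.
The other 2 form a derangement: !2 = 1.
Total: 28 × 1 = 28.

28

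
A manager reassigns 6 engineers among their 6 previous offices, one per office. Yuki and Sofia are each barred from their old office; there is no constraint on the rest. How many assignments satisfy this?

504

Let A_j be the event that the j-th constrained one is fixed. By inclusion-exclusion over the 2 events:
Σ_{j=0}^{2} (-1)^j C(2,j)(6-j)!
= C(2,0)·6! - C(2,1)·5! + C(2,2)·4!
= 720 - 240 + 24
= 504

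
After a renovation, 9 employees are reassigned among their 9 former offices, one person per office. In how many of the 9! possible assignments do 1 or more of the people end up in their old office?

229384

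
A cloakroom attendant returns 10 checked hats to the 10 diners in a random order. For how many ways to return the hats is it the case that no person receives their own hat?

1334961

Use !n = (n-1)(!(n-1) + !(n-2)).
!10 = 9·(133496 + 14833) = 9·148329 = 1334961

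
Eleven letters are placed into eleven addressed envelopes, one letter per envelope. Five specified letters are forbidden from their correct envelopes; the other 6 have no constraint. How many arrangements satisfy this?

25022880

Inclusion-exclusion on the 5 forbidden self-matches:
Σ_{j=0}^{5} (-1)^j C(5,j)(11-j)!
= C(5,0)·11! - C(5,1)·10! + C(5,2)·9! - C(5,3)·8! + C(5,4)·7! - C(5,5)·6!
= 39916800 - 18144000 + 3628800 - 403200 + 25200 - 720
= 25022880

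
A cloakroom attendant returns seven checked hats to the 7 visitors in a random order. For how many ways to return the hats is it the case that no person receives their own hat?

The subfactorial !7 = [7!/e] (nearest integer).
7! = 5040, and 5040/e ≈ 1854.11, so !7 = 1854.

1854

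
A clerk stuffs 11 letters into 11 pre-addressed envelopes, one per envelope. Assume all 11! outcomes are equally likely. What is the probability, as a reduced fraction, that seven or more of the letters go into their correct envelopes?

Favorable outcomes: Σ_{i≥7} C(11,i)·!(11-i) = 330·9 + 165·2 + 55·1 + 11·0 + 1·1 = 3356.
Total outcomes: 11! = 39916800.
Probability = 3356/39916800 = 839/9979200.

839/9979200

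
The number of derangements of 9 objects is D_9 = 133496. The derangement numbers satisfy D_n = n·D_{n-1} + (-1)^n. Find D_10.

1334961

D_10 = 10·133496 + 1 = 1334961.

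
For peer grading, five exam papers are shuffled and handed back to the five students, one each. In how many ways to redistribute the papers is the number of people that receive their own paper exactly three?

10

Choose which 3 of the 5 are fixed: C(5,3) = 10.
The other 2 form a derangement: !2 = 1.
Total: 10 × 1 = 10.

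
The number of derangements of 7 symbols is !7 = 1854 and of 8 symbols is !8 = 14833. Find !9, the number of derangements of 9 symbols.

!9 = (9-1)·(!8 + !7) = 8·(14833 + 1854) = 8·16687 = 133496.

133496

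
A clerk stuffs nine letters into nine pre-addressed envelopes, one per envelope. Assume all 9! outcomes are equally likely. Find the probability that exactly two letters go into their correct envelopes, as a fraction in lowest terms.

103/560

Favorable outcomes: C(9,2)·!7 = 36·1854 = 66744.
Total outcomes: 9! = 362880.
Probability = 66744/362880 = 103/560.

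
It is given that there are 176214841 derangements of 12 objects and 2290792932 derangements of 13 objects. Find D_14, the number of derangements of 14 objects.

D_14 = (14-1)·(D_13 + D_12) = 13·(2290792932 + 176214841) = 13·2467007773 = 32071101049.

32071101049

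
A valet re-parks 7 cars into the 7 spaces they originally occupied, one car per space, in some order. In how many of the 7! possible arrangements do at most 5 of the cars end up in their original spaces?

Sum C(7,i)·!(7-i) for i = 0..5:
  i=0: C(7,0)·!7 = 1·1854 = 1854
  i=1: C(7,1)·!6 = 7·265 = 1855
  i=2: C(7,2)·!5 = 21·44 = 924
  i=3: C(7,3)·!4 = 35·9 = 315
  i=4: C(7,4)·!3 = 35·2 = 70
  i=5: C(7,5)·!2 = 21·1 = 21
Total = 5039.

5039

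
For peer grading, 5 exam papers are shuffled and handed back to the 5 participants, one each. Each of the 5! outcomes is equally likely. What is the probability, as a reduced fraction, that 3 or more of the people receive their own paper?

11/120

Favorable outcomes: Σ_{i≥3} C(5,i)·!(5-i) = 10·1 + 5·0 + 1·1 = 11.
Total outcomes: 5! = 120.
Probability = 11/120 = 11/120.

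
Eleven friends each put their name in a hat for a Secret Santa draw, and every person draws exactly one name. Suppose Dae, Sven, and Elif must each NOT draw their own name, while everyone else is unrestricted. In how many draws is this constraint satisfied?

Inclusion-exclusion on the 3 forbidden self-matches:
Σ_{j=0}^{3} (-1)^j C(3,j)(11-j)!
= C(3,0)·11! - C(3,1)·10! + C(3,2)·9! - C(3,3)·8!
= 39916800 - 10886400 + 1088640 - 40320
= 30078720

30078720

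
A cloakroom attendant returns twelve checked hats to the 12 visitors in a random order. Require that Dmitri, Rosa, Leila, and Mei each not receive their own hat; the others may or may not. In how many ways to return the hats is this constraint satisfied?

339696000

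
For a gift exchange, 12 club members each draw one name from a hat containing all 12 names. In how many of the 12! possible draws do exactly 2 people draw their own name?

88107426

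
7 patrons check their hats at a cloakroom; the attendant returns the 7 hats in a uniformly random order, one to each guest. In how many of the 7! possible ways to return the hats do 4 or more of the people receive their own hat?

92

Sum C(7,i)·!(7-i) for i = 4..7:
  i=4: C(7,4)·!3 = 35·2 = 70
  i=5: C(7,5)·!2 = 21·1 = 21
  i=6: C(7,6)·!1 = 7·0 = 0
  i=7: C(7,7)·!0 = 1·1 = 1
Total = 92.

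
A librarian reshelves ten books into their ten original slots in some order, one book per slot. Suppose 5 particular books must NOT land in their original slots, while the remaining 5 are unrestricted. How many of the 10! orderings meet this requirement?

2170680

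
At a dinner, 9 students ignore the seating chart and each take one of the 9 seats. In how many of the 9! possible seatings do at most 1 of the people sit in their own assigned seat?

Sum C(9,i)·!(9-i) for i = 0..1:
  i=0: C(9,0)·!9 = 1·133496 = 133496
  i=1: C(9,1)·!8 = 9·14833 = 133497
Total = 266993.

266993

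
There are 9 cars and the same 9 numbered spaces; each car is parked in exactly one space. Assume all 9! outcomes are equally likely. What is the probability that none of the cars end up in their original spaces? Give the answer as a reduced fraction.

16687/45360

Favorable outcomes: !9 = 133496.
Total outcomes: 9! = 362880.
Probability = 133496/362880 = 16687/45360.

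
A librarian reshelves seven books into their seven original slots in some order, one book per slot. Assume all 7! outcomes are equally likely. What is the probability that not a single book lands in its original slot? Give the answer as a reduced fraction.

Favorable outcomes: !7 = 1854.
Total outcomes: 7! = 5040.
Probability = 1854/5040 = 103/280.

103/280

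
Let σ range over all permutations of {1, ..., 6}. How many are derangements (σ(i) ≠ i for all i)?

By inclusion-exclusion, !6 = Σ (-1)^k · 6!/k! for k=0..6
= 6! - 6!/1! + 6!/2! - 6!/3! + 6!/4! - 6!/5! + 6!/6!
= 720 - 720 + 360 - 120 + 30 - 6 + 1
= 265

265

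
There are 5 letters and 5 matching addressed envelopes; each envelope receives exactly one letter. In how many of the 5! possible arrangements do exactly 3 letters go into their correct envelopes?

10

Choose which 3 of the 5 are fixed: C(5,3) = 10.
The remaining 2 must be deranged: !2 = 1.
Total: 10 × 1 = 10.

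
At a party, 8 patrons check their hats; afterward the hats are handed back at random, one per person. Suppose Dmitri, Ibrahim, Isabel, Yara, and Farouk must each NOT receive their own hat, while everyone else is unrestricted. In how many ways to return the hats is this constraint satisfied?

21234

Inclusion-exclusion on the 5 forbidden self-matches:
Σ_{j=0}^{5} (-1)^j C(5,j)(8-j)!
= C(5,0)·8! - C(5,1)·7! + C(5,2)·6! - C(5,3)·5! + C(5,4)·4! - C(5,5)·3!
= 40320 - 25200 + 7200 - 1200 + 120 - 6
= 21234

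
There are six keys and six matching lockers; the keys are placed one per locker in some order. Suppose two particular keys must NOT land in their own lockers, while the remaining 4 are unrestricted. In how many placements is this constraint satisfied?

504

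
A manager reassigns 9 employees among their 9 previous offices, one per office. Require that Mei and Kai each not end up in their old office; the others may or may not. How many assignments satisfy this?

287280

Let A_j be the event that the j-th constrained one is fixed. By inclusion-exclusion over the 2 events:
Σ_{j=0}^{2} (-1)^j C(2,j)(9-j)!
= C(2,0)·9! - C(2,1)·8! + C(2,2)·7!
= 362880 - 80640 + 5040
= 287280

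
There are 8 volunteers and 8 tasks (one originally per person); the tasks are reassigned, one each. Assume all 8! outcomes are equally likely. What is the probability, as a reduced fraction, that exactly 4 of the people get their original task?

Favorable outcomes: C(8,4)·!4 = 70·9 = 630.
Total outcomes: 8! = 40320.
Probability = 630/40320 = 1/64.

1/64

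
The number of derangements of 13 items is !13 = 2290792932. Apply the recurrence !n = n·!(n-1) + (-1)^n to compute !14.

32071101049

!14 = 14·2290792932 + 1 = 32071101049.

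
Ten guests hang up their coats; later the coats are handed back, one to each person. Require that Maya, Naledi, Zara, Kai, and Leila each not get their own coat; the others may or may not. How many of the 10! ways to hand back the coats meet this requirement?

2170680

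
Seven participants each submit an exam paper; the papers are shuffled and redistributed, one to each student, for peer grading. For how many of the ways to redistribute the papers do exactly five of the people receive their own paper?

Choose which 5 of the 7 are fixed: C(7,5) = 21.
The remaining 2 must be deranged: !2 = 1.
Total: 21 × 1 = 21.

21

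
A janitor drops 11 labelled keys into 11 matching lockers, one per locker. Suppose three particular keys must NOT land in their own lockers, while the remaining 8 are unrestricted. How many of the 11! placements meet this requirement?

30078720

Let A_j be the event that the j-th constrained one is fixed. By inclusion-exclusion over the 3 events:
Σ_{j=0}^{3} (-1)^j C(3,j)(11-j)!
= C(3,0)·11! - C(3,1)·10! + C(3,2)·9! - C(3,3)·8!
= 39916800 - 10886400 + 1088640 - 40320
= 30078720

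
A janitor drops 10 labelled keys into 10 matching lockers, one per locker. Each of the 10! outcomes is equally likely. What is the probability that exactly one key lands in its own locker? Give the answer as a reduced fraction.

16687/45360

Favorable outcomes: C(10,1)·!9 = 10·133496 = 1334960.
Total outcomes: 10! = 3628800.
Probability = 1334960/3628800 = 16687/45360.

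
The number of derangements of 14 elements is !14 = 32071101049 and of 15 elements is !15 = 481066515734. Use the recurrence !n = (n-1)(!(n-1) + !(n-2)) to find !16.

7697064251745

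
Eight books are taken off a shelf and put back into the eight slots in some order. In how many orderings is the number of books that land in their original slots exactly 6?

28

Choose which 6 of the 8 are fixed: C(8,6) = 28.
The remaining 2 must be deranged: !2 = 1.
Total: 28 × 1 = 28.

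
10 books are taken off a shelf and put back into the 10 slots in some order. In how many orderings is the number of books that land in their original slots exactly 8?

45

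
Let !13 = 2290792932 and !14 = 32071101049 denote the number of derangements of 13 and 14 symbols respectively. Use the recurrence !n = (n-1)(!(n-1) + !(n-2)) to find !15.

481066515734

!15 = (15-1)·(!14 + !13) = 14·(32071101049 + 2290792932) = 14·34361893981 = 481066515734.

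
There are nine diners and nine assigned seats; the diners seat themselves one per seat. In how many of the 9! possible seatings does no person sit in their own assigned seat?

133496

By inclusion-exclusion, !9 = Σ (-1)^k · 9!/k! for k=0..9
= 9! - 9!/1! + 9!/2! - 9!/3! + 9!/4! - 9!/5! + 9!/6! - 9!/7! + 9!/8! - 9!/9!
= 362880 - 362880 + 181440 - 60480 + 15120 - 3024 + 504 - 72 + 9 - 1
= 133496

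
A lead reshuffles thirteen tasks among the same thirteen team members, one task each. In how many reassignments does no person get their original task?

The number of derangements of 13 is !13 = Σ_{k=0}^{13} (-1)^k·13!/k!
= 13! - 13!/1! + 13!/2! - 13!/3! + 13!/4! - 13!/5! + 13!/6! - 13!/7! + 13!/8! - 13!/9! + 13!/10! - 13!/11! + 13!/12! - 13!/13!
= 6227020800 - 6227020800 + 3113510400 - 1037836800 + 259459200 - 51891840 + 8648640 - 1235520 + 154440 - 17160 + 1716 - 156 + 13 - 1
= 2290792932

2290792932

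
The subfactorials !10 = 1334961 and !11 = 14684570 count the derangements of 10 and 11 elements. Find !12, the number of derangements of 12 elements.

176214841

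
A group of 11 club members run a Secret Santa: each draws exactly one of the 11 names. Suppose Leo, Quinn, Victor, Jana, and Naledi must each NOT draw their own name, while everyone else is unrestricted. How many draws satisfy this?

25022880

Let A_j be the event that the j-th constrained one is fixed. By inclusion-exclusion over the 5 events:
Σ_{j=0}^{5} (-1)^j C(5,j)(11-j)!
= C(5,0)·11! - C(5,1)·10! + C(5,2)·9! - C(5,3)·8! + C(5,4)·7! - C(5,5)·6!
= 39916800 - 18144000 + 3628800 - 403200 + 25200 - 720
= 25022880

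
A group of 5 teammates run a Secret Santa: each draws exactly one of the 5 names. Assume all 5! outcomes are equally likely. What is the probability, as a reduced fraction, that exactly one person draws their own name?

3/8

Favorable outcomes: C(5,1)·!4 = 5·9 = 45.
Total outcomes: 5! = 120.
Probability = 45/120 = 3/8.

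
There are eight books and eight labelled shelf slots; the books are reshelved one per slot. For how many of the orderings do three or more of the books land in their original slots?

# with exactly i fixed is C(8,i)·!(8-i); sum over i=3..8:
  i=3: C(8,3)·!5 = 56·44 = 2464
  i=4: C(8,4)·!4 = 70·9 = 630
  i=5: C(8,5)·!3 = 56·2 = 112
  i=6: C(8,6)·!2 = 28·1 = 28
  i=7: C(8,7)·!1 = 8·0 = 0
  i=8: C(8,8)·!0 = 1·1 = 1
Total = 3235.

3235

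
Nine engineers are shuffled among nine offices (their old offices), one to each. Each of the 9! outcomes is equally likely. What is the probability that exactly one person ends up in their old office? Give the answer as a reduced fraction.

Favorable outcomes: C(9,1)·!8 = 9·14833 = 133497.
Total outcomes: 9! = 362880.
Probability = 133497/362880 = 2119/5760.

2119/5760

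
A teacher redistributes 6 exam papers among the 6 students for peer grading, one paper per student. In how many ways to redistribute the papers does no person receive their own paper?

Recurrence: !6 = 5·(!5 + !4).
!6 = 5·(44 + 9) = 5·53 = 265

265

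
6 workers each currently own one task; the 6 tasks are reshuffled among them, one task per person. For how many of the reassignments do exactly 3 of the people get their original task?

40

Pick the 3 fixed positions: C(6,3) = 20 ways.
The remaining 3 must be deranged: !3 = 2.
Total: 20 × 2 = 40.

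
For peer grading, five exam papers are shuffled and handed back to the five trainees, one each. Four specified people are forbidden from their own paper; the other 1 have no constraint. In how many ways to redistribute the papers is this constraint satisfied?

53

Let A_j be the event that the j-th constrained one is fixed. By inclusion-exclusion over the 4 events:
Σ_{j=0}^{4} (-1)^j C(4,j)(5-j)!
= C(4,0)·5! - C(4,1)·4! + C(4,2)·3! - C(4,3)·2! + C(4,4)·1!
= 120 - 96 + 36 - 8 + 1
= 53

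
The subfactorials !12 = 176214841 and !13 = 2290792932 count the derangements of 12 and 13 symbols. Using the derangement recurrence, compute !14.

!14 = (14-1)·(!13 + !12) = 13·(2290792932 + 176214841) = 13·2467007773 = 32071101049.

32071101049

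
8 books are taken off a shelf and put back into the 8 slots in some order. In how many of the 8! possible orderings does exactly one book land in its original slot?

Choose which one of the 8 is fixed: C(8,1) = 8.
The other 7 form a derangement: !7 = 1854.
Total: 8 × 1854 = 14832.

14832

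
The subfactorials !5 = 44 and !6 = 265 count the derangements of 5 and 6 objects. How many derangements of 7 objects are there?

1854

!7 = (7-1)·(!6 + !5) = 6·(265 + 44) = 6·309 = 1854.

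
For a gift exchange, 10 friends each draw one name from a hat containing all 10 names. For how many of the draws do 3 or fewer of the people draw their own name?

# with exactly i fixed is C(10,i)·!(10-i); sum over i=0..3:
  i=0: C(10,0)·!10 = 1·1334961 = 1334961
  i=1: C(10,1)·!9 = 10·133496 = 1334960
  i=2: C(10,2)·!8 = 45·14833 = 667485
  i=3: C(10,3)·!7 = 120·1854 = 222480
Total = 3559886.

3559886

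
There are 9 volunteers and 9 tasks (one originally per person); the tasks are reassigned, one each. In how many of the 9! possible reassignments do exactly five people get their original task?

Pick the 5 fixed positions: C(9,5) = 126 ways.
The remaining 4 must be deranged: !4 = 9.
Total: 126 × 9 = 1134.

1134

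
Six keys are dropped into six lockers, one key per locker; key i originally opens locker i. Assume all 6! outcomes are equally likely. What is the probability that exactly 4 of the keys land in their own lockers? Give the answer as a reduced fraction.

1/48

Favorable outcomes: C(6,4)·!2 = 15·1 = 15.
Total outcomes: 6! = 720.
Probability = 15/720 = 1/48.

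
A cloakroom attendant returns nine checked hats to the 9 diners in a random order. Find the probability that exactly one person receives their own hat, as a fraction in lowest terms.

2119/5760

Favorable outcomes: C(9,1)·!8 = 9·14833 = 133497.
Total outcomes: 9! = 362880.
Probability = 133497/362880 = 2119/5760.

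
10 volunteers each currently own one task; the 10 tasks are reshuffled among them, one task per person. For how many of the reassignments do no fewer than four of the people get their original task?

Sum C(10,i)·!(10-i) for i = 4..10:
  i=4: C(10,4)·!6 = 210·265 = 55650
  i=5: C(10,5)·!5 = 252·44 = 11088
  i=6: C(10,6)·!4 = 210·9 = 1890
  i=7: C(10,7)·!3 = 120·2 = 240
  i=8: C(10,8)·!2 = 45·1 = 45
  i=9: C(10,9)·!1 = 10·0 = 0
  i=10: C(10,10)·!0 = 1·1 = 1
Total = 68914.

68914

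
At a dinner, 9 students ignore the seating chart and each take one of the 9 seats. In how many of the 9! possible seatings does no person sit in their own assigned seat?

The subfactorial !9 = [9!/e] (nearest integer).
9! = 362880, and 362880/e ≈ 133496.09, so !9 = 133496.

133496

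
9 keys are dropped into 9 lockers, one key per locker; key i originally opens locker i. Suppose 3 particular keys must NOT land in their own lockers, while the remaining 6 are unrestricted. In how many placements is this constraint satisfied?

Inclusion-exclusion on the 3 forbidden self-matches:
Σ_{j=0}^{3} (-1)^j C(3,j)(9-j)!
= C(3,0)·9! - C(3,1)·8! + C(3,2)·7! - C(3,3)·6!
= 362880 - 120960 + 15120 - 720
= 256320

256320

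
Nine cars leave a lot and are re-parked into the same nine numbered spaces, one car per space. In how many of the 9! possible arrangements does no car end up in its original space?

Use !n = n·!(n-1) + (-1)^n.
!9 = 9·14833 - 1 = 133496

133496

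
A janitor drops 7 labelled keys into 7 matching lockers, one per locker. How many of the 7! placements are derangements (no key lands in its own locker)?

!7 is the nearest integer to 7!/e.
7! = 5040, and 5040/e ≈ 1854.11, so !7 = 1854.

1854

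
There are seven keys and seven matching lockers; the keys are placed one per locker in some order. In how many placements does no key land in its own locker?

The subfactorial !7 = [7!/e] (nearest integer).
7! = 5040, and 5040/e ≈ 1854.11, so !7 = 1854.

1854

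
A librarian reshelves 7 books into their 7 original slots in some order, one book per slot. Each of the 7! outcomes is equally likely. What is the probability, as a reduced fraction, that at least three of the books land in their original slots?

Favorable outcomes: Σ_{i≥3} C(7,i)·!(7-i) = 35·9 + 35·2 + 21·1 + 7·0 + 1·1 = 407.
Total outcomes: 7! = 5040.
Probability = 407/5040 = 407/5040.

407/5040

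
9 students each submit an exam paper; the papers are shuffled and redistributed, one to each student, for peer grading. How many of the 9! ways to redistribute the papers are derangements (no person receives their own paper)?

133496

By inclusion-exclusion, !9 = Σ (-1)^k · 9!/k! for k=0..9
= 9! - 9!/1! + 9!/2! - 9!/3! + 9!/4! - 9!/5! + 9!/6! - 9!/7! + 9!/8! - 9!/9!
= 362880 - 362880 + 181440 - 60480 + 15120 - 3024 + 504 - 72 + 9 - 1
= 133496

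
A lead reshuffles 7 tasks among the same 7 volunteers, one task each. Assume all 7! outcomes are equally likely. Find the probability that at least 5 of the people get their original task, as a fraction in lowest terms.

11/2520

Favorable outcomes: Σ_{i≥5} C(7,i)·!(7-i) = 21·1 + 7·0 + 1·1 = 22.
Total outcomes: 7! = 5040.
Probability = 22/5040 = 11/2520.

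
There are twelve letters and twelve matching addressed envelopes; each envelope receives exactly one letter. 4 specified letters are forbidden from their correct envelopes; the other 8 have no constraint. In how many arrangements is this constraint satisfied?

Inclusion-exclusion on the 4 forbidden self-matches:
Σ_{j=0}^{4} (-1)^j C(4,j)(12-j)!
= C(4,0)·12! - C(4,1)·11! + C(4,2)·10! - C(4,3)·9! + C(4,4)·8!
= 479001600 - 159667200 + 21772800 - 1451520 + 40320
= 339696000

339696000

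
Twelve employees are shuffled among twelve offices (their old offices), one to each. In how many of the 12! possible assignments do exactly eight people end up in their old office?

4455

Pick the 8 fixed positions: C(12,8) = 495 ways.
The remaining 4 must be deranged: !4 = 9.
Total: 495 × 9 = 4455.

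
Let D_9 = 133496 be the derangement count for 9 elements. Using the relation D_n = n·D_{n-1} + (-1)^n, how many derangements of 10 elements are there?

1334961

D_10 = 10·133496 + 1 = 1334961.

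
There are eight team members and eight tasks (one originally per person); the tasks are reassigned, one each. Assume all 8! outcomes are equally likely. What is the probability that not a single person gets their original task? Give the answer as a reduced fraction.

2119/5760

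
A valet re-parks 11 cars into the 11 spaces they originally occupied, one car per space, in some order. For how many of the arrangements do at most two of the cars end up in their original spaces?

# with exactly i fixed is C(11,i)·!(11-i); sum over i=0..2:
  i=0: C(11,0)·!11 = 1·14684570 = 14684570
  i=1: C(11,1)·!10 = 11·1334961 = 14684571
  i=2: C(11,2)·!9 = 55·133496 = 7342280
Total = 36711421.

36711421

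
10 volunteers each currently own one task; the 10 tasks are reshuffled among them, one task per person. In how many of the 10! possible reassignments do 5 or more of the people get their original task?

# with exactly i fixed is C(10,i)·!(10-i); sum over i=5..10:
  i=5: C(10,5)·!5 = 252·44 = 11088
  i=6: C(10,6)·!4 = 210·9 = 1890
  i=7: C(10,7)·!3 = 120·2 = 240
  i=8: C(10,8)·!2 = 45·1 = 45
  i=9: C(10,9)·!1 = 10·0 = 0
  i=10: C(10,10)·!0 = 1·1 = 1
Total = 13264.

13264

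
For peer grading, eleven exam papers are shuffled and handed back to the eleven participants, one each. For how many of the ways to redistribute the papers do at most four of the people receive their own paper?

39770686

# with exactly i fixed is C(11,i)·!(11-i); sum over i=0..4:
  i=0: C(11,0)·!11 = 1·14684570 = 14684570
  i=1: C(11,1)·!10 = 11·1334961 = 14684571
  i=2: C(11,2)·!9 = 55·133496 = 7342280
  i=3: C(11,3)·!8 = 165·14833 = 2447445
  i=4: C(11,4)·!7 = 330·1854 = 611820
Total = 39770686.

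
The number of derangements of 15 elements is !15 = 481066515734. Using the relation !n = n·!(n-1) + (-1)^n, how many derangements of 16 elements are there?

7697064251745

!16 = 16·481066515734 + 1 = 7697064251745.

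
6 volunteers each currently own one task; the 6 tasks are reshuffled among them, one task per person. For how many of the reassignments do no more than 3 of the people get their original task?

704

Sum C(6,i)·!(6-i) for i = 0..3:
  i=0: C(6,0)·!6 = 1·265 = 265
  i=1: C(6,1)·!5 = 6·44 = 264
  i=2: C(6,2)·!4 = 15·9 = 135
  i=3: C(6,3)·!3 = 20·2 = 40
Total = 704.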